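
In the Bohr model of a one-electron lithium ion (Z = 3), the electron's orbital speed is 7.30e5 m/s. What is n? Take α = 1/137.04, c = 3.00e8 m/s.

9

v_n = Zαc/n ⇒ n = Zαc/v = 3 × 0.00730 × 3.00e8 / 7.30e5 ≈ 9.00
n = 9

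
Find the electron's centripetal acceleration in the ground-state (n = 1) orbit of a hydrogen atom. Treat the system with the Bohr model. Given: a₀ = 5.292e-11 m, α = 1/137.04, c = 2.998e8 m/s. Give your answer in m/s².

r = n²a₀/Z = 5.292e-11 m, v = Zαc/n = 2.188e6 m/s
a = v²/r = (2.188e6)² / 5.292e-11 = 9.044e22 m/s²

9.044e22 m/s²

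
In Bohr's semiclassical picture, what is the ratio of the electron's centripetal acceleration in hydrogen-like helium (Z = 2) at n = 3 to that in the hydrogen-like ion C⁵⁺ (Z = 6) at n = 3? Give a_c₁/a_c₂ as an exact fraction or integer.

a_c ∝ Z^3 · n^-4
a_c₁/a_c₂ = (2/6)^3 · (3/3)^-4 = 1/27

1/27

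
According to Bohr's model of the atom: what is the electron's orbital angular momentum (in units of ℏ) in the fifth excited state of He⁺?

L_n = nℏ, so L/ℏ = n = 6.

6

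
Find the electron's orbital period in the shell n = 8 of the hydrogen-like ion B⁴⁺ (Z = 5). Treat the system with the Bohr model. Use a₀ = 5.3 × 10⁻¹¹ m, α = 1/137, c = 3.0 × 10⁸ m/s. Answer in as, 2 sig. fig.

3100 as

r = n²a₀/Z = 8²·5.3 × 10⁻¹¹/5 = 6.8 × 10⁻¹⁰ m
v = Zαc/n = 5·0.0073·3.0 × 10⁸/8 = 1.4 × 10⁶ m/s
T = 2πr/v = 3.1 × 10⁻¹⁵ s = 3100 as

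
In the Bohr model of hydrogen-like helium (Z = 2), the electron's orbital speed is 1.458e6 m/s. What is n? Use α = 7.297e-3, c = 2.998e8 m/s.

v_n = Zαc/n ⇒ n = Zαc/v = 2 × 0.007297 × 2.998e8 / 1.458e6 ≈ 3.00
n = 3

3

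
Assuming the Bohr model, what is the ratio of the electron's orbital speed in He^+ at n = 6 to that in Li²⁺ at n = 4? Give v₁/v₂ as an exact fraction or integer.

v ∝ Z^1 · n^-1
v₁/v₂ = (2/3)^1 · (6/4)^-1 = 4/9

4/9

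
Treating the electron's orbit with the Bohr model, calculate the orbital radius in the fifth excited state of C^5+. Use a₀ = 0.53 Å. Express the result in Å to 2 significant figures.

3.2 Å

r_n = n²a₀/Z = 6² × 0.53 / 6
    = 36 × 0.53 / 6 = 3.2 Å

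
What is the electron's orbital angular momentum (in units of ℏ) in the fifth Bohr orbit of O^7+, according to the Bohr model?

L_n = nℏ, so L/ℏ = n = 5.

5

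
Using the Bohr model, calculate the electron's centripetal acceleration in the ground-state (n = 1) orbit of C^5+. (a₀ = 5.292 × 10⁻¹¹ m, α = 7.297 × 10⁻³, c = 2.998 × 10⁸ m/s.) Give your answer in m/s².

1.953 × 10²⁵ m/s²

r = n²a₀/Z = 8.820 × 10⁻¹² m, v = Zαc/n = 1.313 × 10⁷ m/s
a = v²/r = (1.313 × 10⁷)² / 8.820 × 10⁻¹² = 1.953 × 10²⁵ m/s²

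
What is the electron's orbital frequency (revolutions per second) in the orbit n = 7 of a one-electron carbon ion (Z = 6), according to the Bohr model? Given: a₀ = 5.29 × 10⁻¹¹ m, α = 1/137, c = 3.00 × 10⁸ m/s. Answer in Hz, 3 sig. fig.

6.91 × 10¹⁴ Hz

r = n²a₀/Z = 4.32 × 10⁻¹⁰ m, v = Zαc/n = 1.88 × 10⁶ m/s
f = v/(2πr) = 6.91 × 10¹⁴ Hz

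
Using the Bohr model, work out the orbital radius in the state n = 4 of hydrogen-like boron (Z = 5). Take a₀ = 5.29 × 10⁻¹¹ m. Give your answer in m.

1.69 × 10⁻¹⁰ m

r_n = n²a₀/Z = 4² × 5.29 × 10⁻¹¹ / 5
    = 16 × 5.29 × 10⁻¹¹ / 5 = 1.69 × 10⁻¹⁰ m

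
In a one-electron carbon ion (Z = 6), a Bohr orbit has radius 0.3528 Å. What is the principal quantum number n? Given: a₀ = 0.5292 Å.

r_n = n²a₀/Z ⇒ n² = rZ/a₀ = 0.3528 × 6 / 0.5292 ≈ 4.00
n = 2

2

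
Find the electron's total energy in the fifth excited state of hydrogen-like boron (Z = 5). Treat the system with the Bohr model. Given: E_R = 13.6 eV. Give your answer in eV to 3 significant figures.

-9.44 eV

E_n = −E_R·Z²/n² = −13.6 × 5²/6² = -9.44 eV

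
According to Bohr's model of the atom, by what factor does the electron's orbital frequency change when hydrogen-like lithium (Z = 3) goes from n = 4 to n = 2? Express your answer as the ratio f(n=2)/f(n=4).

f ∝ Z^2 · n^-3; with Z fixed, f ∝ n^-3.
f(n=2)/f(n=4) = (2/4)^-3 = 8

8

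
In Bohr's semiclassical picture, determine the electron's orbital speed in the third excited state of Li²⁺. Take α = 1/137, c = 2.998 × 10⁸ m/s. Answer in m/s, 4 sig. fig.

v_n = Zαc/n = 3 × 0.007299 × 2.998 × 10⁸ / 4
    = 1.641 × 10⁶ m/s

1.641 × 10⁶ m/s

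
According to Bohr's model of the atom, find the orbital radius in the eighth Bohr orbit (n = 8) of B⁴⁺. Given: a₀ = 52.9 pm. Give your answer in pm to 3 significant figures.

r_n = n²a₀/Z = 8² × 52.9 / 5
    = 64 × 52.9 / 5 = 677 pm

677 pm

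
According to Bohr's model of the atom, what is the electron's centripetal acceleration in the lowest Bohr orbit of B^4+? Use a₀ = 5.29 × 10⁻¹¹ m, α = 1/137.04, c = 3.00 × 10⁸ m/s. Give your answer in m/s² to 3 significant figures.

r = n²a₀/Z = 1.06 × 10⁻¹¹ m, v = Zαc/n = 1.09 × 10⁷ m/s
a = v²/r = (1.09 × 10⁷)² / 1.06 × 10⁻¹¹ = 1.13 × 10²⁵ m/s²

1.13 × 10²⁵ m/s²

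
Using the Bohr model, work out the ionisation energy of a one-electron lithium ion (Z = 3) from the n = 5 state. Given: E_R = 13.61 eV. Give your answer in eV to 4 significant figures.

E_n = −E_R·Z²/n² = −13.61 × 3²/5² eV = -4.900 eV
Ionisation energy = −E_n = 4.900 eV

4.900 eV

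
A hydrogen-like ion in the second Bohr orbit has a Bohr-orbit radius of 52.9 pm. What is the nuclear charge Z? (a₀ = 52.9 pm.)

4

r_n = n²a₀/Z ⇒ Z = n²a₀/r = 2² × 52.9 / 52.9 ≈ 4.00
Z = 4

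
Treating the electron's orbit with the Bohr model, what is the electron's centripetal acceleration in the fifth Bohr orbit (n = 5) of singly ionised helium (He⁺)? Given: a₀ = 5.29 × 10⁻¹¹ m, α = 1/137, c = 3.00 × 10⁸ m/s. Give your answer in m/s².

1.16 × 10²¹ m/s²

r = n²a₀/Z = 6.61 × 10⁻¹⁰ m, v = Zαc/n = 8.76 × 10⁵ m/s
a = v²/r = (8.76 × 10⁵)² / 6.61 × 10⁻¹⁰ = 1.16 × 10²¹ m/s²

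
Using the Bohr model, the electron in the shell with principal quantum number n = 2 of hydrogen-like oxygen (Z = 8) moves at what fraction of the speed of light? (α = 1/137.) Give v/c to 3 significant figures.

0.0292

v_n = Zαc/n, so v/c = Zα/n = 8 × 0.00730 / 2 = 0.0292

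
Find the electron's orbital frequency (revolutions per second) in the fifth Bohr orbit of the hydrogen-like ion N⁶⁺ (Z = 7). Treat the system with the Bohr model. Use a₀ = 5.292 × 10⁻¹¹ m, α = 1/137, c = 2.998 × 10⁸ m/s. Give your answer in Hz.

2.580 × 10¹⁵ Hz

r = n²a₀/Z = 1.890 × 10⁻¹⁰ m, v = Zαc/n = 3.064 × 10⁶ m/s
f = v/(2πr) = 2.580 × 10¹⁵ Hz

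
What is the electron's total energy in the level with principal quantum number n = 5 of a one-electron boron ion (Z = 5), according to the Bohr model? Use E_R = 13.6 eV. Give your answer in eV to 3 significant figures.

E_n = −E_R·Z²/n² = −13.6 × 5²/5² = -13.6 eV

-13.6 eV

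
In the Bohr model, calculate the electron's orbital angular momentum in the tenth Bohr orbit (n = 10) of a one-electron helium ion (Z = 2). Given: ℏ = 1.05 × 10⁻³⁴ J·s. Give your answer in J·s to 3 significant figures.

L_n = nℏ = 10 × 1.05 × 10⁻³⁴ = 1.05 × 10⁻³³ J·s

1.05 × 10⁻³³ J·s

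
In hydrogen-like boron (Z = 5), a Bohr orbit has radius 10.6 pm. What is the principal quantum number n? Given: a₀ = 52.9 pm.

1

r_n = n²a₀/Z ⇒ n² = rZ/a₀ = 10.6 × 5 / 52.9 ≈ 1.00
n = 1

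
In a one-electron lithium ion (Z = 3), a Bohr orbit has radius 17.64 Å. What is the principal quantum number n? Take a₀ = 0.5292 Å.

10

r_n = n²a₀/Z ⇒ n² = rZ/a₀ = 17.64 × 3 / 0.5292 ≈ 100.00
n = 10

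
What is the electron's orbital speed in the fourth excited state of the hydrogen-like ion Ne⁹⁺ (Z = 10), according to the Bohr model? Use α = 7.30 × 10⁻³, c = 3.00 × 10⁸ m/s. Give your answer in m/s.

4.38 × 10⁶ m/s

v_n = Zαc/n = 10 × 0.00730 × 3.00 × 10⁸ / 5
    = 4.38 × 10⁶ m/s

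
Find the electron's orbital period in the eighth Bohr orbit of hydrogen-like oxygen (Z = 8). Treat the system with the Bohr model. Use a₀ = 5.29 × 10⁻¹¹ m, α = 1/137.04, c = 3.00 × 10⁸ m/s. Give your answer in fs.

1.21 fs

r = n²a₀/Z = 8²·5.29 × 10⁻¹¹/8 = 4.23 × 10⁻¹⁰ m
v = Zαc/n = 8·0.00730·3.00 × 10⁸/8 = 2.19 × 10⁶ m/s
T = 2πr/v = 1.21 × 10⁻¹⁵ s = 1.21 fs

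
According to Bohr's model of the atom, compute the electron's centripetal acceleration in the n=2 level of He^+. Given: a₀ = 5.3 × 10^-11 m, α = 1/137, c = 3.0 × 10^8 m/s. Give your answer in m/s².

r = n²a₀/Z = 1.1 × 10^-10 m, v = Zαc/n = 2.2 × 10^6 m/s
a = v²/r = (2.2 × 10^6)² / 1.1 × 10^-10 = 4.5 × 10^22 m/s²

4.5 × 10^22 m/s²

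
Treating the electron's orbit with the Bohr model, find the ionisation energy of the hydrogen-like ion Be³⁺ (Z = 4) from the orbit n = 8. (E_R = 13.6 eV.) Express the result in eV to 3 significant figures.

3.40 eV

E_n = −E_R·Z²/n² = −13.6 × 4²/8² eV = -3.40 eV
Ionisation energy = −E_n = 3.40 eV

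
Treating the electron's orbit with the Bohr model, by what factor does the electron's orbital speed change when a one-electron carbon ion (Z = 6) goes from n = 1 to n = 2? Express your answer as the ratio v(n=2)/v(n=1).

v ∝ Z^1 · n^-1; with Z fixed, v ∝ n^-1.
v(n=2)/v(n=1) = (2/1)^-1 = 1/2

1/2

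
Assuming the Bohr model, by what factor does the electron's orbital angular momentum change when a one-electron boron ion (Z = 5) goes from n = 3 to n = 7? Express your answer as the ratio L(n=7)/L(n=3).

7/3

L = nℏ depends only on n, so L ∝ n.
L(n=7)/L(n=3) = (7/3)^1 = 7/3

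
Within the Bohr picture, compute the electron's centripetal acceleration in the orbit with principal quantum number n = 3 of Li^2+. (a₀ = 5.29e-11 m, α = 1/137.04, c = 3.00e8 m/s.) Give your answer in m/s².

r = n²a₀/Z = 1.59e-10 m, v = Zαc/n = 2.19e6 m/s
a = v²/r = (2.19e6)² / 1.59e-10 = 3.02e22 m/s²

3.02e22 m/s²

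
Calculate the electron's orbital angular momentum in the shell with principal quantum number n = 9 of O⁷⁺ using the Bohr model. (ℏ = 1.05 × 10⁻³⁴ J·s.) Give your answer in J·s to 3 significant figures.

L_n = nℏ = 9 × 1.05 × 10⁻³⁴ = 9.45 × 10⁻³⁴ J·s

9.45 × 10⁻³⁴ J·s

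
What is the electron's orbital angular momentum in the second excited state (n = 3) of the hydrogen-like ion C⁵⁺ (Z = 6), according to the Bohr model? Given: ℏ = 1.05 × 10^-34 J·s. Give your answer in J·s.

L_n = nℏ = 3 × 1.05 × 10^-34 = 3.15 × 10^-34 J·s

3.15 × 10^-34 J·s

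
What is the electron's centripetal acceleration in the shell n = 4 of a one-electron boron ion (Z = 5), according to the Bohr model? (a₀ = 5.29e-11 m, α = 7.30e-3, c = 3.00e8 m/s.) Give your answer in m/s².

r = n²a₀/Z = 1.69e-10 m, v = Zαc/n = 2.74e6 m/s
a = v²/r = (2.74e6)² / 1.69e-10 = 4.43e22 m/s²

4.43e22 m/s²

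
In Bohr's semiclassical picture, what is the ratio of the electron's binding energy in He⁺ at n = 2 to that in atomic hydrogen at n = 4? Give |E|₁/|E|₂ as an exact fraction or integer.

|E| ∝ Z^2 · n^-2
|E|₁/|E|₂ = (2/1)^2 · (2/4)^-2 = 16

16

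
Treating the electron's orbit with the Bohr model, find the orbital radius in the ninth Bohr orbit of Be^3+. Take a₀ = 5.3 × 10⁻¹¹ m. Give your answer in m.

1.1 × 10⁻⁹ m

r_n = n²a₀/Z = 9² × 5.3 × 10⁻¹¹ / 4
    = 81 × 5.3 × 10⁻¹¹ / 4 = 1.1 × 10⁻⁹ m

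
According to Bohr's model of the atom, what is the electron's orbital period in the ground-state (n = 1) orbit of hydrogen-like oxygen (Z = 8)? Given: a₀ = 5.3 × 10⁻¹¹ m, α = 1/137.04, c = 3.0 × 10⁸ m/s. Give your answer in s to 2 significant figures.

2.4 × 10⁻¹⁸ s

r = n²a₀/Z = 1²·5.3 × 10⁻¹¹/8 = 6.6 × 10⁻¹² m
v = Zαc/n = 8·0.0073·3.0 × 10⁸/1 = 1.8 × 10⁷ m/s
T = 2πr/v = 2.4 × 10⁻¹⁸ s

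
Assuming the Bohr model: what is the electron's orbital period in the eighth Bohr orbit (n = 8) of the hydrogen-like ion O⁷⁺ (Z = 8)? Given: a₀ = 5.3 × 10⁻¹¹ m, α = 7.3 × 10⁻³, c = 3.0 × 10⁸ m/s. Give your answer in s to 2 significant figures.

1.2 × 10⁻¹⁵ s

r = n²a₀/Z = 8²·5.3 × 10⁻¹¹/8 = 4.2 × 10⁻¹⁰ m
v = Zαc/n = 8·0.0073·3.0 × 10⁸/8 = 2.2 × 10⁶ m/s
T = 2πr/v = 1.2 × 10⁻¹⁵ s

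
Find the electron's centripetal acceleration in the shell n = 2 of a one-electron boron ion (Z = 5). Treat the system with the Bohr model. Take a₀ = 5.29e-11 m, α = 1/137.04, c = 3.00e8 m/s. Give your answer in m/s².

r = n²a₀/Z = 4.23e-11 m, v = Zαc/n = 5.47e6 m/s
a = v²/r = (5.47e6)² / 4.23e-11 = 7.08e23 m/s²

7.08e23 m/s²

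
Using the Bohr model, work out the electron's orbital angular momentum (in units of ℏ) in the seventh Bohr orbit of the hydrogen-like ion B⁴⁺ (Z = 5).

7

L_n = nℏ, so L/ℏ = n = 7.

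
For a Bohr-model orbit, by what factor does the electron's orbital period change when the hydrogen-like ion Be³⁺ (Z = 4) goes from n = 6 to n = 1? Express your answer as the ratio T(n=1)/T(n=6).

1/216

T ∝ Z^-2 · n^3; with Z fixed, T ∝ n^3.
T(n=1)/T(n=6) = (1/6)^3 = 1/216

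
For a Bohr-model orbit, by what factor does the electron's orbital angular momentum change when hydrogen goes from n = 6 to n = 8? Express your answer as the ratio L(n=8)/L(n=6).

4/3

L = nℏ depends only on n, so L ∝ n.
L(n=8)/L(n=6) = (8/6)^1 = 4/3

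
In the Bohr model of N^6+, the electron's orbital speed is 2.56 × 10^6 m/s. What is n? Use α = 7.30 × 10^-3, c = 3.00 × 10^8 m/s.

v_n = Zαc/n ⇒ n = Zαc/v = 7 × 0.00730 × 3.00 × 10^8 / 2.56 × 10^6 ≈ 5.99
n = 6

6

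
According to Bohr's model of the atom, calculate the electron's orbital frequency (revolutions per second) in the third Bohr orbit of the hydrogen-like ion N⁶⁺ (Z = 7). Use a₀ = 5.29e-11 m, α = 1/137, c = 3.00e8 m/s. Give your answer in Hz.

r = n²a₀/Z = 6.80e-11 m, v = Zαc/n = 5.11e6 m/s
f = v/(2πr) = 1.20e16 Hz

1.20e16 Hz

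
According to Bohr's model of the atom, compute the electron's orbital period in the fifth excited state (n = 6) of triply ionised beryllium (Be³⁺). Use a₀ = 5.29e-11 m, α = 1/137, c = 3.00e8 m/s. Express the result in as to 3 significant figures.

r = n²a₀/Z = 6²·5.29e-11/4 = 4.76e-10 m
v = Zαc/n = 4·0.00730·3.00e8/6 = 1.46e6 m/s
T = 2πr/v = 2.05e-15 s = 2050 as

2050 as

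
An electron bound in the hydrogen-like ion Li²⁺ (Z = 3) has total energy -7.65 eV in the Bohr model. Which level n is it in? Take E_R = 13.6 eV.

E_n = −E_R Z²/n² ⇒ n² = E_R Z²/(−E_n) = 13.6 × 3² / 7.65 ≈ 16.00
n = 4

4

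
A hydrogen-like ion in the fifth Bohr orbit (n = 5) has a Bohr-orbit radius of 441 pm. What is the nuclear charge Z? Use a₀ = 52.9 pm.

r_n = n²a₀/Z ⇒ Z = n²a₀/r = 5² × 52.9 / 441 ≈ 3.00
Z = 3

3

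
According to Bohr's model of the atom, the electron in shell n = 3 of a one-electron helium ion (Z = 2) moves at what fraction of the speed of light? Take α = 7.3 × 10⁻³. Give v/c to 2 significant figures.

v_n = Zαc/n, so v/c = Zα/n = 2 × 0.0073 / 3 = 0.0049

0.0049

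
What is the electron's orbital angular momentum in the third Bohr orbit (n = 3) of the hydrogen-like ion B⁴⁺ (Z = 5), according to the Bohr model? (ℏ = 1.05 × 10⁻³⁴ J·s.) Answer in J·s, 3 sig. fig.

L_n = nℏ = 3 × 1.05 × 10⁻³⁴ = 3.15 × 10⁻³⁴ J·s

3.15 × 10⁻³⁴ J·s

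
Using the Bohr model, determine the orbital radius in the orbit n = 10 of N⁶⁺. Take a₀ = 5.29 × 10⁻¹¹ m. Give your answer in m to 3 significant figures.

7.56 × 10⁻¹⁰ m

r_n = n²a₀/Z = 10² × 5.29 × 10⁻¹¹ / 7
    = 100 × 5.29 × 10⁻¹¹ / 7 = 7.56 × 10⁻¹⁰ m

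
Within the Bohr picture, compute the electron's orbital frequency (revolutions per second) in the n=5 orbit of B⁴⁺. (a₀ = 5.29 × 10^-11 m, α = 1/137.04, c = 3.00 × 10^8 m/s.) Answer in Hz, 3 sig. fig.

r = n²a₀/Z = 2.64 × 10^-10 m, v = Zαc/n = 2.19 × 10^6 m/s
f = v/(2πr) = 1.32 × 10^15 Hz

1.32 × 10^15 Hz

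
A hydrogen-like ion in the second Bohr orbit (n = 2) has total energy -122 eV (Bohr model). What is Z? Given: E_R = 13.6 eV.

6

E_n = −E_R Z²/n² ⇒ Z² = −E_n n²/E_R = 122 × 2² / 13.6 ≈ 35.88
Z = 6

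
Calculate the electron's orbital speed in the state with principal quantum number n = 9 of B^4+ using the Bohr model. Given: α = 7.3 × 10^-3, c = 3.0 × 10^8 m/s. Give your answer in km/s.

v_n = Zαc/n = 5 × 0.0073 × 3.0 × 10^8 / 9
    = 1200 km/s

1200 km/s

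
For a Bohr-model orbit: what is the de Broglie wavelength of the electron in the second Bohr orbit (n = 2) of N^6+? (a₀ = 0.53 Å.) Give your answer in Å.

0.95 Å

The Bohr quantisation condition is nλ = 2πr_n.
r_n = n²a₀/Z = 0.30 Å
λ = 2πr_n/n = 2π·0.30/2 = 0.95 Å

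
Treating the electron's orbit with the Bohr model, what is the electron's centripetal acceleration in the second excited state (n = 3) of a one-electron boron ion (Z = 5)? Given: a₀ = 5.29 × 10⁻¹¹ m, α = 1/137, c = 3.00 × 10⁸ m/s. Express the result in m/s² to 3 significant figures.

r = n²a₀/Z = 9.52 × 10⁻¹¹ m, v = Zαc/n = 3.65 × 10⁶ m/s
a = v²/r = (3.65 × 10⁶)² / 9.52 × 10⁻¹¹ = 1.40 × 10²³ m/s²

1.40 × 10²³ m/s²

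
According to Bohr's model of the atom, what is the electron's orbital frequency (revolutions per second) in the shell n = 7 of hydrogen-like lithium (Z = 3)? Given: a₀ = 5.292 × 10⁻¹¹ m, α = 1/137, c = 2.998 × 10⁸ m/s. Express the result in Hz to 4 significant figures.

r = n²a₀/Z = 8.644 × 10⁻¹⁰ m, v = Zαc/n = 9.379 × 10⁵ m/s
f = v/(2πr) = 1.727 × 10¹⁴ Hz

1.727 × 10¹⁴ Hz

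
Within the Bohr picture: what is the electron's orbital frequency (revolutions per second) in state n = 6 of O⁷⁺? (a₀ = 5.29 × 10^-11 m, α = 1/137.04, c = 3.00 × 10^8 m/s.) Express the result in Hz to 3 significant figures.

1.95 × 10^15 Hz

r = n²a₀/Z = 2.38 × 10^-10 m, v = Zαc/n = 2.92 × 10^6 m/s
f = v/(2πr) = 1.95 × 10^15 Hz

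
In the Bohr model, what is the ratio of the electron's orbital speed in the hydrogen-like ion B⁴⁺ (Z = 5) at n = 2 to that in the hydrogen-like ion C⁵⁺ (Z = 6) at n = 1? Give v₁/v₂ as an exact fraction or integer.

v ∝ Z^1 · n^-1
v₁/v₂ = (5/6)^1 · (2/1)^-1 = 5/12

5/12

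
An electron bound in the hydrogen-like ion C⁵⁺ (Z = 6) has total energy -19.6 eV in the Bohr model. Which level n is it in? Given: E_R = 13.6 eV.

E_n = −E_R Z²/n² ⇒ n² = E_R Z²/(−E_n) = 13.6 × 6² / 19.6 ≈ 24.98
n = 5

5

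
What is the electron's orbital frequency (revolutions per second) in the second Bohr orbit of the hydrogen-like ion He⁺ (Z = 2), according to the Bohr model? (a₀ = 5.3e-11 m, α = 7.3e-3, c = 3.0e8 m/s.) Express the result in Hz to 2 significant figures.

3.3e15 Hz

r = n²a₀/Z = 1.1e-10 m, v = Zαc/n = 2.2e6 m/s
f = v/(2πr) = 3.3e15 Hz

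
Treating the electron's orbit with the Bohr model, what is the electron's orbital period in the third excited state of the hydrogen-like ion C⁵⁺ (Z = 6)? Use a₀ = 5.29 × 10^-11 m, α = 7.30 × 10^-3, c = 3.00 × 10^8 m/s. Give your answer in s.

2.70 × 10^-16 s

r = n²a₀/Z = 4²·5.29 × 10^-11/6 = 1.41 × 10^-10 m
v = Zαc/n = 6·0.00730·3.00 × 10^8/4 = 3.29 × 10^6 m/s
T = 2πr/v = 2.70 × 10^-16 s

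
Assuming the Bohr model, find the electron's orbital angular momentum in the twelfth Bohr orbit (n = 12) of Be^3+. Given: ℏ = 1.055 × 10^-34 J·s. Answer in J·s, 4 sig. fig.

1.266 × 10^-33 J·s

L_n = nℏ = 12 × 1.055 × 10^-34 = 1.266 × 10^-33 J·s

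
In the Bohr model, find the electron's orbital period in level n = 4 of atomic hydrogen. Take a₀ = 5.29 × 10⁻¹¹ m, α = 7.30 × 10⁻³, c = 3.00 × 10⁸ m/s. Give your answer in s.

r = n²a₀/Z = 4²·5.29 × 10⁻¹¹/1 = 8.46 × 10⁻¹⁰ m
v = Zαc/n = 1·0.00730·3.00 × 10⁸/4 = 5.47 × 10⁵ m/s
T = 2πr/v = 9.71 × 10⁻¹⁵ s

9.71 × 10⁻¹⁵ s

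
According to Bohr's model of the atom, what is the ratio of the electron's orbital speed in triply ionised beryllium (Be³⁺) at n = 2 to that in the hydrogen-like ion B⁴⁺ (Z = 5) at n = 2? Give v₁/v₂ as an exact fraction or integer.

v ∝ Z^1 · n^-1
v₁/v₂ = (4/5)^1 · (2/2)^-1 = 4/5

4/5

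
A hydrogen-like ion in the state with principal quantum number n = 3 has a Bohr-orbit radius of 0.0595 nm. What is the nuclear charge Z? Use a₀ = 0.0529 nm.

r_n = n²a₀/Z ⇒ Z = n²a₀/r = 3² × 0.0529 / 0.0595 ≈ 8.00
Z = 8

8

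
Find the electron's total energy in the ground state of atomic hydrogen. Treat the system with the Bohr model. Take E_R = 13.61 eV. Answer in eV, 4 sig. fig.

E_n = −E_R·Z²/n² = −13.61 × 1²/1² = -13.61 eV

-13.61 eV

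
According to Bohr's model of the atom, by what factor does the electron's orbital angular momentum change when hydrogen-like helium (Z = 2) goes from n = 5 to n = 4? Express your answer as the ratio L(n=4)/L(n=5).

4/5

L = nℏ depends only on n, so L ∝ n.
L(n=4)/L(n=5) = (4/5)^1 = 4/5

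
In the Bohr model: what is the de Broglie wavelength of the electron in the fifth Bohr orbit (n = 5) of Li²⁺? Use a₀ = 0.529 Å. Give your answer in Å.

The Bohr quantisation condition is nλ = 2πr_n.
r_n = n²a₀/Z = 4.41 Å
λ = 2πr_n/n = 2π·4.41/5 = 5.54 Å

5.54 Å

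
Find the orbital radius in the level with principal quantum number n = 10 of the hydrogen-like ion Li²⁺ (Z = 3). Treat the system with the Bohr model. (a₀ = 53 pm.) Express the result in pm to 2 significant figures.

1800 pm

r_n = n²a₀/Z = 10² × 53 / 3
    = 100 × 53 / 3 = 1800 pm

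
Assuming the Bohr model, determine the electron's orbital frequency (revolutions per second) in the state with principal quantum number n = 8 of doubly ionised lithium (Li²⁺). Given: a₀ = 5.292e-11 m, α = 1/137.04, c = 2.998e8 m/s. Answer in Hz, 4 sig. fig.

1.157e14 Hz

r = n²a₀/Z = 1.129e-9 m, v = Zαc/n = 8.204e5 m/s
f = v/(2πr) = 1.157e14 Hz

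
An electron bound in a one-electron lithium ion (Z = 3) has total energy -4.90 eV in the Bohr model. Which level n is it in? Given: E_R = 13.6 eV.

5

E_n = −E_R Z²/n² ⇒ n² = E_R Z²/(−E_n) = 13.6 × 3² / 4.90 ≈ 24.98
n = 5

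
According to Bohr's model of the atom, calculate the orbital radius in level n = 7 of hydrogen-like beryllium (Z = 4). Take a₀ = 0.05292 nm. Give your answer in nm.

r_n = n²a₀/Z = 7² × 0.05292 / 4
    = 49 × 0.05292 / 4 = 0.6483 nm

0.6483 nm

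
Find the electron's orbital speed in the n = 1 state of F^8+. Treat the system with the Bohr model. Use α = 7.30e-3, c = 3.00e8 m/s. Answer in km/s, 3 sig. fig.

1.97e4 km/s

v_n = Zαc/n = 9 × 0.00730 × 3.00e8 / 1
    = 1.97e4 km/s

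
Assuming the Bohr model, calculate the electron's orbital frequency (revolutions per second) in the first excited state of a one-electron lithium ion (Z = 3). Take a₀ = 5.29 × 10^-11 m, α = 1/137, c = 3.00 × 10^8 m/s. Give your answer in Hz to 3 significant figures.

7.41 × 10^15 Hz

r = n²a₀/Z = 7.05 × 10^-11 m, v = Zαc/n = 3.28 × 10^6 m/s
f = v/(2πr) = 7.41 × 10^15 Hz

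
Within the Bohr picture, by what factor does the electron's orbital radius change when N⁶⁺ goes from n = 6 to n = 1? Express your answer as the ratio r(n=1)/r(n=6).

1/36

r ∝ Z^-1 · n^2; with Z fixed, r ∝ n^2.
r(n=1)/r(n=6) = (1/6)^2 = 1/36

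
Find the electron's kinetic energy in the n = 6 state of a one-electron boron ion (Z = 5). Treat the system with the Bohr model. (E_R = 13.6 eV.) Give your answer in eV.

9.44 eV

For a Coulomb orbit the virial theorem gives K = −E_n.
E_n = −E_R·Z²/n², so K = E_R·Z²/n² = 13.6 × 5²/6² = 9.44 eV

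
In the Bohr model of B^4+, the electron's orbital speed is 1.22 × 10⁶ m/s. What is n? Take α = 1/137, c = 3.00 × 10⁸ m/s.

v_n = Zαc/n ⇒ n = Zαc/v = 5 × 0.00730 × 3.00 × 10⁸ / 1.22 × 10⁶ ≈ 8.97
n = 9

9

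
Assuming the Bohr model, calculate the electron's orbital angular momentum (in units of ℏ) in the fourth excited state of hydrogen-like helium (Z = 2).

L_n = nℏ, so L/ℏ = n = 5.

5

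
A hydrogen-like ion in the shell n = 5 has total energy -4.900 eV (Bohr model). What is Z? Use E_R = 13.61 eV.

3

E_n = −E_R Z²/n² ⇒ Z² = −E_n n²/E_R = 4.900 × 5² / 13.61 ≈ 9.00
Z = 3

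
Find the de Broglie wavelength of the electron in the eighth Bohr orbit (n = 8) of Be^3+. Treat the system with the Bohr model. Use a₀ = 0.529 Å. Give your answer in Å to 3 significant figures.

The Bohr quantisation condition is nλ = 2πr_n.
r_n = n²a₀/Z = 8.46 Å
λ = 2πr_n/n = 2π·8.46/8 = 6.65 Å

6.65 Å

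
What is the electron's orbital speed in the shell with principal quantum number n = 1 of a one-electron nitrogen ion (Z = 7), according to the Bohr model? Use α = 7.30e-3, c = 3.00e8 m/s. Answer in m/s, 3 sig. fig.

1.53e7 m/s

v_n = Zαc/n = 7 × 0.00730 × 3.00e8 / 1
    = 1.53e7 m/s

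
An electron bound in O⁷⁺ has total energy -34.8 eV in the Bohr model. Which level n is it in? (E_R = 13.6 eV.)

E_n = −E_R Z²/n² ⇒ n² = E_R Z²/(−E_n) = 13.6 × 8² / 34.8 ≈ 25.01
n = 5

5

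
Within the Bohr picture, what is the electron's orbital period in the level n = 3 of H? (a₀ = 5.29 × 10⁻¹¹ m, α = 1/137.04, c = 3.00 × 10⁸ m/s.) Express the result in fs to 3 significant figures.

r = n²a₀/Z = 3²·5.29 × 10⁻¹¹/1 = 4.76 × 10⁻¹⁰ m
v = Zαc/n = 1·0.00730·3.00 × 10⁸/3 = 7.30 × 10⁵ m/s
T = 2πr/v = 4.10 × 10⁻¹⁵ s = 4.10 fs

4.10 fs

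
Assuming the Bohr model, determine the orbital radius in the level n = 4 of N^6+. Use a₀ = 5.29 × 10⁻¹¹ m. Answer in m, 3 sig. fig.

1.21 × 10⁻¹⁰ m

r_n = n²a₀/Z = 4² × 5.29 × 10⁻¹¹ / 7
    = 16 × 5.29 × 10⁻¹¹ / 7 = 1.21 × 10⁻¹⁰ m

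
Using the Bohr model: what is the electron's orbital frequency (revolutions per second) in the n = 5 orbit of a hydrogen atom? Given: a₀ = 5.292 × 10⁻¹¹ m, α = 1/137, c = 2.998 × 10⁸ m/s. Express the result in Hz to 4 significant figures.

r = n²a₀/Z = 1.323 × 10⁻⁹ m, v = Zαc/n = 4.377 × 10⁵ m/s
f = v/(2πr) = 5.265 × 10¹³ Hz

5.265 × 10¹³ Hz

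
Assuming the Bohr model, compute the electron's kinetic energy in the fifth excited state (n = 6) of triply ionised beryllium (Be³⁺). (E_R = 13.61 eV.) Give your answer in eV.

6.049 eV

For a Coulomb orbit the virial theorem gives K = −E_n.
E_n = −E_R·Z²/n², so K = E_R·Z²/n² = 13.61 × 4²/6² = 6.049 eV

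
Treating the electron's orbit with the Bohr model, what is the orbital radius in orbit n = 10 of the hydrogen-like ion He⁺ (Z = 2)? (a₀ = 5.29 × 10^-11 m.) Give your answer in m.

r_n = n²a₀/Z = 10² × 5.29 × 10^-11 / 2
    = 100 × 5.29 × 10^-11 / 2 = 2.64 × 10^-9 m

2.64 × 10^-9 m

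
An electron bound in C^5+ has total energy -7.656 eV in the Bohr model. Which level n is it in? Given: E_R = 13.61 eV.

8

E_n = −E_R Z²/n² ⇒ n² = E_R Z²/(−E_n) = 13.61 × 6² / 7.656 ≈ 64.00
n = 8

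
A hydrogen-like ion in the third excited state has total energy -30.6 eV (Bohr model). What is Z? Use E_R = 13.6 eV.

E_n = −E_R Z²/n² ⇒ Z² = −E_n n²/E_R = 30.6 × 4² / 13.6 ≈ 36.00
Z = 6

6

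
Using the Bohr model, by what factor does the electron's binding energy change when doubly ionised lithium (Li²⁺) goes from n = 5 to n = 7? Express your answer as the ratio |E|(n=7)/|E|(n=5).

25/49

|E| ∝ Z^2 · n^-2; with Z fixed, |E| ∝ n^-2.
|E|(n=7)/|E|(n=5) = (7/5)^-2 = 25/49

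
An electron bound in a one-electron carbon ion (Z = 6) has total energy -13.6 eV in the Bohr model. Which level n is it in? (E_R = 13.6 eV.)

E_n = −E_R Z²/n² ⇒ n² = E_R Z²/(−E_n) = 13.6 × 6² / 13.6 ≈ 36.00
n = 6

6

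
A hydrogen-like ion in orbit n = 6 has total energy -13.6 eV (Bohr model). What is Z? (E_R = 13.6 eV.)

6

E_n = −E_R Z²/n² ⇒ Z² = −E_n n²/E_R = 13.6 × 6² / 13.6 ≈ 36.00
Z = 6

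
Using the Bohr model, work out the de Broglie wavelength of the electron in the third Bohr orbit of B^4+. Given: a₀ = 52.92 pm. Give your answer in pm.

The Bohr quantisation condition is nλ = 2πr_n.
r_n = n²a₀/Z = 95.26 pm
λ = 2πr_n/n = 2π·95.26/3 = 199.5 pm

199.5 pm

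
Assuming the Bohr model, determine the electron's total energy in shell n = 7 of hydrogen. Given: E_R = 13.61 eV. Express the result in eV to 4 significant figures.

-0.2778 eV

E_n = −E_R·Z²/n² = −13.61 × 1²/7² = -0.2778 eV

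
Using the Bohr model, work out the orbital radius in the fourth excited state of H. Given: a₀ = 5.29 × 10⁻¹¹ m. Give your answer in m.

1.32 × 10⁻⁹ m

r_n = n²a₀/Z = 5² × 5.29 × 10⁻¹¹ / 1
    = 25 × 5.29 × 10⁻¹¹ / 1 = 1.32 × 10⁻⁹ m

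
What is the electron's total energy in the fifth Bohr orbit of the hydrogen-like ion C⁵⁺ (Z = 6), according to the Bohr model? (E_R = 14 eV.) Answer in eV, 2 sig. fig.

E_n = −E_R·Z²/n² = −14 × 6²/5² = -20 eV

-20 eV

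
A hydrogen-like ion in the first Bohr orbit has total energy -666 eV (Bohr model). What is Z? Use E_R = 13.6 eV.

7

E_n = −E_R Z²/n² ⇒ Z² = −E_n n²/E_R = 666 × 1² / 13.6 ≈ 48.97
Z = 7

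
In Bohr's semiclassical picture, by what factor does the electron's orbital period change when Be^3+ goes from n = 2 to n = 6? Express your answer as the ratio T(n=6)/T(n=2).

T ∝ Z^-2 · n^3; with Z fixed, T ∝ n^3.
T(n=6)/T(n=2) = (6/2)^3 = 27

27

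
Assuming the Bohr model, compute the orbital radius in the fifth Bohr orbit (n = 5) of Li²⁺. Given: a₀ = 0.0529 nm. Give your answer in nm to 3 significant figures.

r_n = n²a₀/Z = 5² × 0.0529 / 3
    = 25 × 0.0529 / 3 = 0.441 nm

0.441 nm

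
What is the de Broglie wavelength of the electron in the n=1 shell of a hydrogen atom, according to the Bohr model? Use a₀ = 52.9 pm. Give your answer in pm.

The Bohr quantisation condition is nλ = 2πr_n.
r_n = n²a₀/Z = 52.9 pm
λ = 2πr_n/n = 2π·52.9/1 = 332 pm

332 pm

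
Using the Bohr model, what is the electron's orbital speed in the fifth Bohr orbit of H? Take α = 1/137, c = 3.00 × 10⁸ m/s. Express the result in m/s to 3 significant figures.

v_n = Zαc/n = 1 × 0.00730 × 3.00 × 10⁸ / 5
    = 4.38 × 10⁵ m/s

4.38 × 10⁵ m/s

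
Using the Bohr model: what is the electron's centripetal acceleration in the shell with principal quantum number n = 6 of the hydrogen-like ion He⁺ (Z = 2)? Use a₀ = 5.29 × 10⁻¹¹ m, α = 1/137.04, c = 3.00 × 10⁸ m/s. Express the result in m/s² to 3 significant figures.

5.59 × 10²⁰ m/s²

r = n²a₀/Z = 9.52 × 10⁻¹⁰ m, v = Zαc/n = 7.30 × 10⁵ m/s
a = v²/r = (7.30 × 10⁵)² / 9.52 × 10⁻¹⁰ = 5.59 × 10²⁰ m/s²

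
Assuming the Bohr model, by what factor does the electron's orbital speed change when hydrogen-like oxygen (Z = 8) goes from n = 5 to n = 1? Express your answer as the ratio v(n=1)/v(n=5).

5

v ∝ Z^1 · n^-1; with Z fixed, v ∝ n^-1.
v(n=1)/v(n=5) = (1/5)^-1 = 5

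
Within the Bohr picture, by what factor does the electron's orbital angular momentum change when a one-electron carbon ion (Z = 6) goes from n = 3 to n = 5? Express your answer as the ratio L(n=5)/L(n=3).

5/3

L = nℏ depends only on n, so L ∝ n.
L(n=5)/L(n=3) = (5/3)^1 = 5/3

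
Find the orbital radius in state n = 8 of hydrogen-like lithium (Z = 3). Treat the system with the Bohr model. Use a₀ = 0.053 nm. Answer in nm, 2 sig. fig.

1.1 nm

r_n = n²a₀/Z = 8² × 0.053 / 3
    = 64 × 0.053 / 3 = 1.1 nm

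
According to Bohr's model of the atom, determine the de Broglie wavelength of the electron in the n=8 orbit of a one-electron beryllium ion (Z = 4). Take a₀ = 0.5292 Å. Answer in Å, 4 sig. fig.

The Bohr quantisation condition is nλ = 2πr_n.
r_n = n²a₀/Z = 8.467 Å
λ = 2πr_n/n = 2π·8.467/8 = 6.650 Å

6.650 Å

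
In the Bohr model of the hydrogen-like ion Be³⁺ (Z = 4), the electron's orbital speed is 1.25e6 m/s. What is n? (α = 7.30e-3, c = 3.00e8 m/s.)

v_n = Zαc/n ⇒ n = Zαc/v = 4 × 0.00730 × 3.00e8 / 1.25e6 ≈ 7.01
n = 7

7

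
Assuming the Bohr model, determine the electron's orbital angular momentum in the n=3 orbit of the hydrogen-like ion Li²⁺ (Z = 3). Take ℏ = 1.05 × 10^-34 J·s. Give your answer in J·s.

L_n = nℏ = 3 × 1.05 × 10^-34 = 3.15 × 10^-34 J·s

3.15 × 10^-34 J·s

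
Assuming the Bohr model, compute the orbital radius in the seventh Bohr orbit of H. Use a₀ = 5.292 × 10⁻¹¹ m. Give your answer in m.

2.593 × 10⁻⁹ m

r_n = n²a₀/Z = 7² × 5.292 × 10⁻¹¹ / 1
    = 49 × 5.292 × 10⁻¹¹ / 1 = 2.593 × 10⁻⁹ m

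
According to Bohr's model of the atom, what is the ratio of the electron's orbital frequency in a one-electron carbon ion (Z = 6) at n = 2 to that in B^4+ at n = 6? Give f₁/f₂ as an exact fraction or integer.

972/25

f ∝ Z^2 · n^-3
f₁/f₂ = (6/5)^2 · (2/6)^-3 = 972/25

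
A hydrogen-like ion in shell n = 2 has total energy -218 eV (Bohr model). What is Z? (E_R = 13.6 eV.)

E_n = −E_R Z²/n² ⇒ Z² = −E_n n²/E_R = 218 × 2² / 13.6 ≈ 64.12
Z = 8

8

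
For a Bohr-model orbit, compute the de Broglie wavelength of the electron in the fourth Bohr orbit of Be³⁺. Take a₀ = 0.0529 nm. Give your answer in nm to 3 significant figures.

The Bohr quantisation condition is nλ = 2πr_n.
r_n = n²a₀/Z = 0.212 nm
λ = 2πr_n/n = 2π·0.212/4 = 0.332 nm

0.332 nm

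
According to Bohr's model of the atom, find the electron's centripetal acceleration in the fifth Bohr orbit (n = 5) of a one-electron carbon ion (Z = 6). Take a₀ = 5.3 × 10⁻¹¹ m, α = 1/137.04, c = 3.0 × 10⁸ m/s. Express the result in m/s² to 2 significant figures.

3.1 × 10²² m/s²

r = n²a₀/Z = 2.2 × 10⁻¹⁰ m, v = Zαc/n = 2.6 × 10⁶ m/s
a = v²/r = (2.6 × 10⁶)² / 2.2 × 10⁻¹⁰ = 3.1 × 10²² m/s²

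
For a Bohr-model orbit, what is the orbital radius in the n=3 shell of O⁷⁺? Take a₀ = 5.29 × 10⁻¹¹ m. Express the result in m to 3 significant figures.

5.95 × 10⁻¹¹ m

r_n = n²a₀/Z = 3² × 5.29 × 10⁻¹¹ / 8
    = 9 × 5.29 × 10⁻¹¹ / 8 = 5.95 × 10⁻¹¹ m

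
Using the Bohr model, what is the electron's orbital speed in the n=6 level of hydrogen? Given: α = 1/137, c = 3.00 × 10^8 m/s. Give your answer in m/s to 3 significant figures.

3.65 × 10^5 m/s

v_n = Zαc/n = 1 × 0.00730 × 3.00 × 10^8 / 6
    = 3.65 × 10^5 m/s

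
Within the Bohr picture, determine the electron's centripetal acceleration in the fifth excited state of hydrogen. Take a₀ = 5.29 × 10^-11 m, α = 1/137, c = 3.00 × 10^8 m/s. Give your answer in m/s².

r = n²a₀/Z = 1.90 × 10^-9 m, v = Zαc/n = 3.65 × 10^5 m/s
a = v²/r = (3.65 × 10^5)² / 1.90 × 10^-9 = 6.99 × 10^19 m/s²

6.99 × 10^19 m/s²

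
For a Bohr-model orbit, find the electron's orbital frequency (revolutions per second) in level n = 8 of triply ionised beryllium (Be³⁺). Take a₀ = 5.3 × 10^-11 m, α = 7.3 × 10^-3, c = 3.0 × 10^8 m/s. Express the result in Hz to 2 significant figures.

r = n²a₀/Z = 8.5 × 10^-10 m, v = Zαc/n = 1.1 × 10^6 m/s
f = v/(2πr) = 2.1 × 10^14 Hz

2.1 × 10^14 Hz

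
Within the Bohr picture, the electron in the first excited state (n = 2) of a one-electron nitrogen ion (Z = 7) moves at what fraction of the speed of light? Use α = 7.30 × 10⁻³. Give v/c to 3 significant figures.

v_n = Zαc/n, so v/c = Zα/n = 7 × 0.00730 / 2 = 0.0255

0.0255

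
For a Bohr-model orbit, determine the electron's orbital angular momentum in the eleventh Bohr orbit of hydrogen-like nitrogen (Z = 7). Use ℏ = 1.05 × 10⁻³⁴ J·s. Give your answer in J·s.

1.16 × 10⁻³³ J·s

L_n = nℏ = 11 × 1.05 × 10⁻³⁴ = 1.16 × 10⁻³³ J·s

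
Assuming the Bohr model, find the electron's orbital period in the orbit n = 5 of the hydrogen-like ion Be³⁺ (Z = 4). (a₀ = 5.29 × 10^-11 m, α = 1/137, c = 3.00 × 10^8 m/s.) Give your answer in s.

r = n²a₀/Z = 5²·5.29 × 10^-11/4 = 3.31 × 10^-10 m
v = Zαc/n = 4·0.00730·3.00 × 10^8/5 = 1.75 × 10^6 m/s
T = 2πr/v = 1.19 × 10^-15 s

1.19 × 10^-15 s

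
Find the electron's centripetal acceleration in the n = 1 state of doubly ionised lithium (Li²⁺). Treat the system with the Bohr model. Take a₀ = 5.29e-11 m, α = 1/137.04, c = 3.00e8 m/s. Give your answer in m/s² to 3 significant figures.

2.45e24 m/s²

r = n²a₀/Z = 1.76e-11 m, v = Zαc/n = 6.57e6 m/s
a = v²/r = (6.57e6)² / 1.76e-11 = 2.45e24 m/s²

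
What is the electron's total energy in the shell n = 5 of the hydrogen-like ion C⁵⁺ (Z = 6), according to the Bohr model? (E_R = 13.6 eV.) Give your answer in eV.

-19.6 eV

E_n = −E_R·Z²/n² = −13.6 × 6²/5² = -19.6 eV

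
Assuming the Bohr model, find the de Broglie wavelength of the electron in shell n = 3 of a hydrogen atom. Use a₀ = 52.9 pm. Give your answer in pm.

997 pm

The Bohr quantisation condition is nλ = 2πr_n.
r_n = n²a₀/Z = 476 pm
λ = 2πr_n/n = 2π·476/3 = 997 pm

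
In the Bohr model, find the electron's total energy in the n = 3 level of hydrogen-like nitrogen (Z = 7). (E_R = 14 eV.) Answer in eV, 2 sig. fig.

-76 eV

E_n = −E_R·Z²/n² = −14 × 7²/3² = -76 eV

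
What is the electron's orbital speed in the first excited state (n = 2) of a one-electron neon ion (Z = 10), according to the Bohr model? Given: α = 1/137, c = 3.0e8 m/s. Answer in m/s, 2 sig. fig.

v_n = Zαc/n = 10 × 0.0073 × 3.0e8 / 2
    = 1.1e7 m/s

1.1e7 m/s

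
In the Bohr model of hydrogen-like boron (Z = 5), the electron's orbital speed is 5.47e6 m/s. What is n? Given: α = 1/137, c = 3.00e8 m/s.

2

v_n = Zαc/n ⇒ n = Zαc/v = 5 × 0.00730 × 3.00e8 / 5.47e6 ≈ 2.00
n = 2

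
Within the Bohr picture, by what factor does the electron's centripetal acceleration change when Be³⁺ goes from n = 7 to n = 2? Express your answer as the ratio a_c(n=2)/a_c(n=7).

2401/16

a_c ∝ Z^3 · n^-4; with Z fixed, a_c ∝ n^-4.
a_c(n=2)/a_c(n=7) = (2/7)^-4 = 2401/16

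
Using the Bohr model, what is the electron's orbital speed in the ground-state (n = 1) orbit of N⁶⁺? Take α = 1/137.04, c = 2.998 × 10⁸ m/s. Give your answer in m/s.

1.531 × 10⁷ m/s

v_n = Zαc/n = 7 × 0.007297 × 2.998 × 10⁸ / 1
    = 1.531 × 10⁷ m/s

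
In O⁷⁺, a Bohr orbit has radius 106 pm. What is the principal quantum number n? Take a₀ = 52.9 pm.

r_n = n²a₀/Z ⇒ n² = rZ/a₀ = 106 × 8 / 52.9 ≈ 16.03
n = 4

4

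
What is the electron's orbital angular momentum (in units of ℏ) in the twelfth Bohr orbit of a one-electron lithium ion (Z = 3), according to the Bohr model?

L_n = nℏ, so L/ℏ = n = 12.

12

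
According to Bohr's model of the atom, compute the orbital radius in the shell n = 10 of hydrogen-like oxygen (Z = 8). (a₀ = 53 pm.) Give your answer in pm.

r_n = n²a₀/Z = 10² × 53 / 8
    = 100 × 53 / 8 = 660 pm

660 pm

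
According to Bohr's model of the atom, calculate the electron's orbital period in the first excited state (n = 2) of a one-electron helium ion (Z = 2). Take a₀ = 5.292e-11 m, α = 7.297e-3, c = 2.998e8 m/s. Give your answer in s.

3.040e-16 s

r = n²a₀/Z = 2²·5.292e-11/2 = 1.058e-10 m
v = Zαc/n = 2·0.007297·2.998e8/2 = 2.188e6 m/s
T = 2πr/v = 3.040e-16 s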